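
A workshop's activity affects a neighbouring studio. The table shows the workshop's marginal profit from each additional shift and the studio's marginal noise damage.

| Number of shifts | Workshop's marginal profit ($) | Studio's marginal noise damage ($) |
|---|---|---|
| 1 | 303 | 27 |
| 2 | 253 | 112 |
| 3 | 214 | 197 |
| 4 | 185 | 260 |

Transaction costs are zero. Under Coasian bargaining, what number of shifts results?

3

Bargaining reaches the level where marginal profit last exceeds marginal noise damage.
That holds through level 3 (214 ≥ 197) but not at 4 (185 < 260).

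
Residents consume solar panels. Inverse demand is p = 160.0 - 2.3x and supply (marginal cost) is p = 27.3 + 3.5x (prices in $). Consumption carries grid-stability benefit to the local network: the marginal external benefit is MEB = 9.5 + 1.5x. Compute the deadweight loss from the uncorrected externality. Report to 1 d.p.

Market equilibrium (private): 27.3 + 3.5x = 160.0 - 2.3x → x_m = 22.8793.
Social marginal benefit = demand + MEB = 169.5 - 0.8x.
Set SMB = MC: 169.5 - 0.8x = 27.3 + 3.5x → x* = 33.0698.
Height of the DWL triangle at x_m is SMB(x_m) − MC(x_m) = MEB(x_m) = 43.8190.
DWL = ½ × 10.1905 × 43.8190 = 223.2688.

DWL = $223.3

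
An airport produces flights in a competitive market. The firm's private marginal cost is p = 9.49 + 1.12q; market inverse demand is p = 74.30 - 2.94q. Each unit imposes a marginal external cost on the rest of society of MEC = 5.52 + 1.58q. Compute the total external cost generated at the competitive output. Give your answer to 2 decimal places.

289.42

Market equilibrium (private): 9.49 + 1.12q = 74.30 - 2.94q → q_m = 15.9631.
Total external cost = ∫₀^{q_m} (5.52 + 1.58q) dq = 5.52×15.9631 + ½×1.58×15.9631² = 289.4246.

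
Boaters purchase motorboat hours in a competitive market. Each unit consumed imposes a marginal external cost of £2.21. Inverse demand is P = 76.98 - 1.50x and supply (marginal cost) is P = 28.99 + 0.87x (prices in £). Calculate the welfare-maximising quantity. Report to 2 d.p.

x* = 19.32

Social marginal benefit = demand − MEC = 74.77 - 1.50x.
Set SMB = MC: 74.77 - 1.50x = 28.99 + 0.87x → x* = 19.3165.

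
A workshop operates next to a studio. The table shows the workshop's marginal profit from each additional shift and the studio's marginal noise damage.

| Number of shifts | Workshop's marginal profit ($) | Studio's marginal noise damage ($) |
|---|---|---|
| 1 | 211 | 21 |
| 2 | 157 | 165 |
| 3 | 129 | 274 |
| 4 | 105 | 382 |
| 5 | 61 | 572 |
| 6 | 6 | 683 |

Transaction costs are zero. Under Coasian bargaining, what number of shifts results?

1

Bargaining reaches the level where marginal profit last exceeds marginal noise damage.
That holds through level 1 (211 ≥ 21) but not at 2 (157 < 165).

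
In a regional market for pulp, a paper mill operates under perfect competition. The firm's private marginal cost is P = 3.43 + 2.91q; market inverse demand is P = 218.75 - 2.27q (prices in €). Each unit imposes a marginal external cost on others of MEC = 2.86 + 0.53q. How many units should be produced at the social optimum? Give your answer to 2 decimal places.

Social marginal cost = private MC + MEC = 6.29 + 3.44q.
Set SMC = demand: 6.29 + 3.44q = 218.75 - 2.27q → q* = 37.2084.

q* = 37.21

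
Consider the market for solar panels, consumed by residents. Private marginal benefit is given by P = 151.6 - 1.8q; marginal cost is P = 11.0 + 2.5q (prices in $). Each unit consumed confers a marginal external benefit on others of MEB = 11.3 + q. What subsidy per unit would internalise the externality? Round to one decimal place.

Social marginal benefit = demand + MEB = 162.9 - 0.8q.
Set SMB = MC: 162.9 - 0.8q = 11.0 + 2.5q → q* = 46.0303.
The Pigouvian subsidy equals MEB at q*: 11.3 + 1.0×46.0303 = 57.3303.

subsidy = $57.3 per unit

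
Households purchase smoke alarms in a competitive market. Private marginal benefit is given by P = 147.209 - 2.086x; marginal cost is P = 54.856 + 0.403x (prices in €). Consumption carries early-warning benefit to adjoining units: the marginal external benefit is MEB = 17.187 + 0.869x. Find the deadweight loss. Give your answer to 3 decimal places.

Market equilibrium (private): 54.856 + 0.403x = 147.209 - 2.086x → x_m = 37.1045.
Social marginal benefit = demand + MEB = 164.396 - 1.217x.
Set SMB = MC: 164.396 - 1.217x = 54.856 + 0.403x → x* = 67.6173.
The loss is the area between SMB and MC from x* to x_m; with linear curves that's a triangle of height MEB(x_m).
DWL = ½ × 30.5128 × 49.4308 = 754.1361.

DWL = €754.136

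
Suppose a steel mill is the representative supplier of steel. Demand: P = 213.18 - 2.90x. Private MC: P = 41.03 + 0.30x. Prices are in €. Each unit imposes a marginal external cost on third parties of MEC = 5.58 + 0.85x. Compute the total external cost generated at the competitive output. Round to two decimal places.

€1530.18

Market equilibrium (private): 41.03 + 0.30x = 213.18 - 2.90x → x_m = 53.7969.
Total external cost = ∫₀^{x_m} (5.58 + 0.85x) dx = 5.58×53.7969 + ½×0.85×53.7969² = 1530.1819.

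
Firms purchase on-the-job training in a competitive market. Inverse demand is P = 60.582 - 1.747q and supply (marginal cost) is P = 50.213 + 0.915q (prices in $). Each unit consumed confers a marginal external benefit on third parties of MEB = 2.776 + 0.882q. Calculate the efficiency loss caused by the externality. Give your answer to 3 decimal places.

DWL = $10.838

Market equilibrium (private): 50.213 + 0.915q = 60.582 - 1.747q → q_m = 3.8952.
Social marginal benefit = demand + MEB = 63.358 - 0.865q.
Set SMB = MC: 63.358 - 0.865q = 50.213 + 0.915q → q* = 7.3848.
Height of the DWL triangle at q_m is SMB(q_m) − MC(q_m) = MEB(q_m) = 6.2116.
DWL = ½ × 3.4896 × 6.2116 = 10.8380.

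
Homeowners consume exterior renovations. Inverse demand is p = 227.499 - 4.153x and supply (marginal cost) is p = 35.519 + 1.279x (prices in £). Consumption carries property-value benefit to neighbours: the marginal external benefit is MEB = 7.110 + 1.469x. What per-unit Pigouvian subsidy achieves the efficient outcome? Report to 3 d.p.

subsidy = £80.908 per unit

Social marginal benefit = demand + MEB = 234.609 - 2.684x.
Set SMB = MC: 234.609 - 2.684x = 35.519 + 1.279x → x* = 50.2372.
The Pigouvian subsidy equals MEB at x*: 7.110 + 1.469×50.2372 = 80.9084.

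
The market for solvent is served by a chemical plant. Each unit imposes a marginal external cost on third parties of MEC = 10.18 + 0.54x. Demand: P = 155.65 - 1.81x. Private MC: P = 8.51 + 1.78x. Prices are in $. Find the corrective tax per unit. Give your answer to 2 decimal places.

Social marginal cost = private MC + MEC = 18.69 + 2.32x.
Set SMC = demand: 18.69 + 2.32x = 155.65 - 1.81x → x* = 33.1622.
The Pigouvian tax equals MEC at x*: 10.18 + 0.54×33.1622 = 28.0876.

tax = $28.09 per unit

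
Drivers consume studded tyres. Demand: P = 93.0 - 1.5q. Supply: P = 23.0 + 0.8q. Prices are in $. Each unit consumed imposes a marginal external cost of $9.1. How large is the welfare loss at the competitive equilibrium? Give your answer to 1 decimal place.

Market equilibrium (private): 23.0 + 0.8q = 93.0 - 1.5q → q_m = 30.4348.
Social marginal benefit = demand − MEC = 83.9 - 1.5q.
Set SMB = MC: 83.9 - 1.5q = 23.0 + 0.8q → q* = 26.4783.
The loss is the area between SMB and MC from q* to q_m; with linear curves that's a triangle of height MEC(q_m).
DWL = ½ × 3.9565 × 9.1000 = 18.0021.

DWL = $18.0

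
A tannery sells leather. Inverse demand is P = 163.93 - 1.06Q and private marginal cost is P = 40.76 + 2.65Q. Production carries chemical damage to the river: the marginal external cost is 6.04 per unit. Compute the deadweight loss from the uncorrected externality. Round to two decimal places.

Market equilibrium (private): 40.76 + 2.65Q = 163.93 - 1.06Q → Q_m = 33.1995.
Social marginal cost = private MC + MEC = 46.80 + 2.65Q.
Set SMC = demand: 46.80 + 2.65Q = 163.93 - 1.06Q → Q* = 31.5714.
Height of the DWL triangle at Q_m is SMC(Q_m) − demand(Q_m) = MEC(Q_m) = 6.0400.
DWL = ½ × 1.6281 × 6.0400 = 4.9169.

DWL = 4.92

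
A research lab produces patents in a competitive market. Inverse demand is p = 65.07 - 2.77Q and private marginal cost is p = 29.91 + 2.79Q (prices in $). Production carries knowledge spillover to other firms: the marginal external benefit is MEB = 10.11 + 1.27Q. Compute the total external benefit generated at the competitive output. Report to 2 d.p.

Market equilibrium (private): 29.91 + 2.79Q = 65.07 - 2.77Q → Q_m = 6.3237.
Total external benefit = ∫₀^{Q_m} (10.11 + 1.27Q) dQ = 10.11×6.3237 + ½×1.27×6.3237² = 89.3257.

$89.33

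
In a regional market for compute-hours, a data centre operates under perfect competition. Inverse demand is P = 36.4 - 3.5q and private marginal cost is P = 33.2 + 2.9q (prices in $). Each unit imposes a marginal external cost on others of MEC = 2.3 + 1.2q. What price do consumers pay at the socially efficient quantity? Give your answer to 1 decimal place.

Social marginal cost = private MC + MEC = 35.5 + 4.1q.
Set SMC = demand: 35.5 + 4.1q = 36.4 - 3.5q → q* = 0.1184.
Consumer price on the demand curve at q*: 36.4 − 3.5×0.1184 = 35.9856.

P = $36.0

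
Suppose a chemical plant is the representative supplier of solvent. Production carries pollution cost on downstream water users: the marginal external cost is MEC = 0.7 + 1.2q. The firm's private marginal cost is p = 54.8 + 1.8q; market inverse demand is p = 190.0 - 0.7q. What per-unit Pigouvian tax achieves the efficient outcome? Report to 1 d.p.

Social marginal cost = private MC + MEC = 55.5 + 3.0q.
Set SMC = demand: 55.5 + 3.0q = 190.0 - 0.7q → q* = 36.3514.
The Pigouvian tax equals MEC at q*: 0.7 + 1.2×36.3514 = 44.3217.

tax = 44.3 per unit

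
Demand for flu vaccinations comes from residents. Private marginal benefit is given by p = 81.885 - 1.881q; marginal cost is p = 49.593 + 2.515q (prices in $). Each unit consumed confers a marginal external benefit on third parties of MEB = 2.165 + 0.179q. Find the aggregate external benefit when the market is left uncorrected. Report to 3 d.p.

Market equilibrium (private): 49.593 + 2.515q = 81.885 - 1.881q → q_m = 7.3458.
Total external benefit = ∫₀^{q_m} (2.165 + 0.179q) dq = 2.165×7.3458 + ½×0.179×7.3458² = 20.7331.

$20.733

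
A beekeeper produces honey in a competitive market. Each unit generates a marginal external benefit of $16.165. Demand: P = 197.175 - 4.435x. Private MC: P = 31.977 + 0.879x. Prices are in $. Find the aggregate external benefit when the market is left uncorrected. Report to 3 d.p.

Market equilibrium (private): 31.977 + 0.879x = 197.175 - 4.435x → x_m = 31.0873.
Total external benefit = MEB × x_m = 16.165 × 31.0873 = 502.5262.

$502.526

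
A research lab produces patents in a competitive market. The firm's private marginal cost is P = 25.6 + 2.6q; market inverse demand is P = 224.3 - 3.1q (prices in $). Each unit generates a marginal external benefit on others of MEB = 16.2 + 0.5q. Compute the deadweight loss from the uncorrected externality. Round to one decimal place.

DWL = $108.7

Market equilibrium (private): 25.6 + 2.6q = 224.3 - 3.1q → q_m = 34.8596.
Social marginal cost = private MC − MEB = 9.4 + 2.1q.
Set SMC = demand: 9.4 + 2.1q = 224.3 - 3.1q → q* = 41.3269.
The welfare-loss triangle has base |q_m − q*| and height MEB(q_m) (the vertical gap between SMC and demand is zero at q* and MEB at q_m).
DWL = ½ × 6.4673 × 33.6298 = 108.7470.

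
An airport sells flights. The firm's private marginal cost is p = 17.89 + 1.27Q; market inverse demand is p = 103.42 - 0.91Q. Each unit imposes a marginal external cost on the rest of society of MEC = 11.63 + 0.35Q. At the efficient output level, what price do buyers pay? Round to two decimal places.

Social marginal cost = private MC + MEC = 29.52 + 1.62Q.
Set SMC = demand: 29.52 + 1.62Q = 103.42 - 0.91Q → Q* = 29.2095.
Consumer price on the demand curve at Q*: 103.42 − 0.91×29.2095 = 76.8394.

P = 76.84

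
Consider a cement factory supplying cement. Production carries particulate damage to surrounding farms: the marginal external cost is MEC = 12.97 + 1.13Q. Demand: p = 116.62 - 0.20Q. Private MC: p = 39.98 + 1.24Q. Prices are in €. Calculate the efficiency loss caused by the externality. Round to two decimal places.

DWL = €1039.93

Market equilibrium (private): 39.98 + 1.24Q = 116.62 - 0.20Q → Q_m = 53.2222.
Social marginal cost = private MC + MEC = 52.95 + 2.37Q.
Set SMC = demand: 52.95 + 2.37Q = 116.62 - 0.20Q → Q* = 24.7743.
The loss is the area between SMC and demand from Q* to Q_m; with linear curves that's a triangle of height MEC(Q_m).
DWL = ½ × 28.4479 × 73.1111 = 1039.9286.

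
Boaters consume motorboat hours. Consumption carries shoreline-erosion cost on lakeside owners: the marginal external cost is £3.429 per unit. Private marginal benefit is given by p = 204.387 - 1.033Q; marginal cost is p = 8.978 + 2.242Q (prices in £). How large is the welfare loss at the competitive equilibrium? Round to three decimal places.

DWL = £1.795

Market equilibrium (private): 8.978 + 2.242Q = 204.387 - 1.033Q → Q_m = 59.6669.
Social marginal benefit = demand − MEC = 200.958 - 1.033Q.
Set SMB = MC: 200.958 - 1.033Q = 8.978 + 2.242Q → Q* = 58.6198.
The loss is the area between SMB and MC from Q* to Q_m; with linear curves that's a triangle of height MEC(Q_m).
DWL = ½ × 1.0471 × 3.4290 = 1.7953.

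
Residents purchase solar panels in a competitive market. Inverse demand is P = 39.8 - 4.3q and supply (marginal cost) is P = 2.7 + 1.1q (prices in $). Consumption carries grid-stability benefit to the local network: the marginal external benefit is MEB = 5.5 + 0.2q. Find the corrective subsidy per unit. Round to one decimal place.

subsidy = $7.1 per unit

Social marginal benefit = demand + MEB = 45.3 - 4.1q.
Set SMB = MC: 45.3 - 4.1q = 2.7 + 1.1q → q* = 8.1923.
The Pigouvian subsidy equals MEB at q*: 5.5 + 0.2×8.1923 = 7.1385.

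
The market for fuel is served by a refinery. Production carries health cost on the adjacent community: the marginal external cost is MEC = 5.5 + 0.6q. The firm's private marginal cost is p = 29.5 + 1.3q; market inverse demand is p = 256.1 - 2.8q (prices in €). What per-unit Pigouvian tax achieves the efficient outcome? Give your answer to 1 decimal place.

Social marginal cost = private MC + MEC = 35.0 + 1.9q.
Set SMC = demand: 35.0 + 1.9q = 256.1 - 2.8q → q* = 47.0426.
The Pigouvian tax equals MEC at q*: 5.5 + 0.6×47.0426 = 33.7256.

tax = €33.7 per unit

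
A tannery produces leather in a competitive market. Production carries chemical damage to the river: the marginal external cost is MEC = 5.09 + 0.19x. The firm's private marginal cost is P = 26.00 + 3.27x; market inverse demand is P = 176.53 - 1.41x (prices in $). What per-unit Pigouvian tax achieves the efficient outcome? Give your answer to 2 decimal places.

Social marginal cost = private MC + MEC = 31.09 + 3.46x.
Set SMC = demand: 31.09 + 3.46x = 176.53 - 1.41x → x* = 29.8645.
The Pigouvian tax equals MEC at x*: 5.09 + 0.19×29.8645 = 10.7643.

tax = $10.76 per unit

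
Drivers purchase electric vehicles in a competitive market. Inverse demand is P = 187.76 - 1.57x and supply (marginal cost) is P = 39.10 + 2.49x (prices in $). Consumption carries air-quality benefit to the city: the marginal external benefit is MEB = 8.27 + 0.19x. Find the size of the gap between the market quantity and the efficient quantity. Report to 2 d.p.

3.93 units

Market equilibrium (private): 39.10 + 2.49x = 187.76 - 1.57x → x_m = 36.6158.
Social marginal benefit = demand + MEB = 196.03 - 1.38x.
Set SMB = MC: 196.03 - 1.38x = 39.10 + 2.49x → x* = 40.5504.
Gap = |36.6158 − 40.5504| = 3.9346.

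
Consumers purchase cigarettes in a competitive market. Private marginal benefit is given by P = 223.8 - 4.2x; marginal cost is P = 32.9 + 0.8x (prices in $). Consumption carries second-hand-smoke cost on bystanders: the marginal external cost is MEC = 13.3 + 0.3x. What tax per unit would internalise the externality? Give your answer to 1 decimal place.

tax = $23.4 per unit

Social marginal benefit = demand − MEC = 210.5 - 4.5x.
Set SMB = MC: 210.5 - 4.5x = 32.9 + 0.8x → x* = 33.5094.
The Pigouvian tax equals MEC at x*: 13.3 + 0.3×33.5094 = 23.3528.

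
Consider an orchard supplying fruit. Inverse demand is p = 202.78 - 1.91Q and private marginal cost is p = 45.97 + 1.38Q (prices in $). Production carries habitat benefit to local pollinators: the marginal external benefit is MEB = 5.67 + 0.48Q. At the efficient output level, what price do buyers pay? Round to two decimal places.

P = $92.34

Social marginal cost = private MC − MEB = 40.30 + 0.90Q.
Set SMC = demand: 40.30 + 0.90Q = 202.78 - 1.91Q → Q* = 57.8221.
Consumer price on the demand curve at Q*: 202.78 − 1.91×57.8221 = 92.3398.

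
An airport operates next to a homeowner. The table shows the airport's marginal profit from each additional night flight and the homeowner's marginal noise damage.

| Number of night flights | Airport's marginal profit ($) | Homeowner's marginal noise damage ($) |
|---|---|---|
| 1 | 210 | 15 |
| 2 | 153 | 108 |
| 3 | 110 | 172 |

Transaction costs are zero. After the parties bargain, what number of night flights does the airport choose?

2

Bargaining reaches the level where marginal profit last exceeds marginal noise damage.
That holds through level 2 (153 ≥ 108) but not at 3 (110 < 172).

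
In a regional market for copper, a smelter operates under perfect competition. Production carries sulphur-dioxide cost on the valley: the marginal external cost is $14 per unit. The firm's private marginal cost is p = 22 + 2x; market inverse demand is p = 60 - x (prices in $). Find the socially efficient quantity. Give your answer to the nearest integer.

Social marginal cost = private MC + MEC = 36 + 2x.
Set SMC = demand: 36 + 2x = 60 - x → x* = 8.0000.

x* = 8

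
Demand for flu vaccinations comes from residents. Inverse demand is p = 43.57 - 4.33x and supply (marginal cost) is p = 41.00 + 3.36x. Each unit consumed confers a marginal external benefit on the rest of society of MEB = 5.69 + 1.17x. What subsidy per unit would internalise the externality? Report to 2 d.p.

Social marginal benefit = demand + MEB = 49.26 - 3.16x.
Set SMB = MC: 49.26 - 3.16x = 41.00 + 3.36x → x* = 1.2669.
The Pigouvian subsidy equals MEB at x*: 5.69 + 1.17×1.2669 = 7.1723.

subsidy = 7.17 per unit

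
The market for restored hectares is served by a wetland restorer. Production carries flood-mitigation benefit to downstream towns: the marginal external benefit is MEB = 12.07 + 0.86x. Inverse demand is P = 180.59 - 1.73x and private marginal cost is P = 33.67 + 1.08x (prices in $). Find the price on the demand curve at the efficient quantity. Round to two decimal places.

P = $39.54

Social marginal cost = private MC − MEB = 21.60 + 0.22x.
Set SMC = demand: 21.60 + 0.22x = 180.59 - 1.73x → x* = 81.5333.
Consumer price on the demand curve at x*: 180.59 − 1.73×81.5333 = 39.5374.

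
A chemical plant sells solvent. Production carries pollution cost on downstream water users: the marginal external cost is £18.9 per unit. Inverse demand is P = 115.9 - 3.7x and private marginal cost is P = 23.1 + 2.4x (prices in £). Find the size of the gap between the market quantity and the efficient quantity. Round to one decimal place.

3.1 units

Market equilibrium (private): 23.1 + 2.4x = 115.9 - 3.7x → x_m = 15.2131.
Social marginal cost = private MC + MEC = 42.0 + 2.4x.
Set SMC = demand: 42.0 + 2.4x = 115.9 - 3.7x → x* = 12.1148.
Gap = |15.2131 − 12.1148| = 3.0983.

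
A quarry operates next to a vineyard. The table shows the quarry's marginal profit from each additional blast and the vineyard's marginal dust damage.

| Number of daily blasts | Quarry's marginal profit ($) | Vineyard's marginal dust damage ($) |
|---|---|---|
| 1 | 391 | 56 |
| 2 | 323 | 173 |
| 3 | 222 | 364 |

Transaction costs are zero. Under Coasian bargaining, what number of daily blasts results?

2

Bargaining reaches the level where marginal profit last exceeds marginal dust damage.
That holds through level 2 (323 ≥ 173) but not at 3 (222 < 364).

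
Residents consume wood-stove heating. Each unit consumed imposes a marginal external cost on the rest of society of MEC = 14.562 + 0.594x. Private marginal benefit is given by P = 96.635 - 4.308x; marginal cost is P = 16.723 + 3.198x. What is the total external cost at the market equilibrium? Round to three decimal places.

Market equilibrium (private): 16.723 + 3.198x = 96.635 - 4.308x → x_m = 10.6464.
Total external cost = ∫₀^{x_m} (14.562 + 0.594x) dx = 14.562×10.6464 + ½×0.594×10.6464² = 188.6966.

188.697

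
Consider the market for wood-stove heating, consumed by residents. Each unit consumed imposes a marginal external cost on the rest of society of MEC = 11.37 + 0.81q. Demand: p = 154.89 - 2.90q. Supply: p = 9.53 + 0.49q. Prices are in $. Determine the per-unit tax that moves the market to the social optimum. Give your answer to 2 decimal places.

tax = $37.21 per unit

Social marginal benefit = demand − MEC = 143.52 - 3.71q.
Set SMB = MC: 143.52 - 3.71q = 9.53 + 0.49q → q* = 31.9024.
The Pigouvian tax equals MEC at q*: 11.37 + 0.81×31.9024 = 37.2109.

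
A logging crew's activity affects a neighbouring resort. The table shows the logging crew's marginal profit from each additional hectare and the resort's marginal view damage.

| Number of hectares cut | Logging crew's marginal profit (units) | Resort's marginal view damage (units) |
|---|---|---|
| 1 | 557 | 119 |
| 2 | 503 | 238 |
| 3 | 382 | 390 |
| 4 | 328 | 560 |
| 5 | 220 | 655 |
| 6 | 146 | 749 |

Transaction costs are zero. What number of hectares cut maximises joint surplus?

Bargaining reaches the level where marginal profit last exceeds marginal view damage.
That holds through level 2 (503 ≥ 238) but not at 3 (382 < 390).

2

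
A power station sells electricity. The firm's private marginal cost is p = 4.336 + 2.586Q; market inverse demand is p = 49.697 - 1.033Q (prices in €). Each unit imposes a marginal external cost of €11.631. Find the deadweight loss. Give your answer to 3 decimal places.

DWL = €18.690

Market equilibrium (private): 4.336 + 2.586Q = 49.697 - 1.033Q → Q_m = 12.5341.
Social marginal cost = private MC + MEC = 15.967 + 2.586Q.
Set SMC = demand: 15.967 + 2.586Q = 49.697 - 1.033Q → Q* = 9.3203.
Height of the DWL triangle at Q_m is SMC(Q_m) − demand(Q_m) = MEC(Q_m) = 11.6310.
DWL = ½ × 3.2138 × 11.6310 = 18.6899.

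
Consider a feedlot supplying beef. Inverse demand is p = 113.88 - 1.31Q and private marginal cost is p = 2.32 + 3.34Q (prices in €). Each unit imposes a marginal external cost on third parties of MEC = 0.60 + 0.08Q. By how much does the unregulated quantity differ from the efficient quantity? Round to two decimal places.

0.53 units

Market equilibrium (private): 2.32 + 3.34Q = 113.88 - 1.31Q → Q_m = 23.9914.
Social marginal cost = private MC + MEC = 2.92 + 3.42Q.
Set SMC = demand: 2.92 + 3.42Q = 113.88 - 1.31Q → Q* = 23.4588.
Gap = |23.9914 − 23.4588| = 0.5326.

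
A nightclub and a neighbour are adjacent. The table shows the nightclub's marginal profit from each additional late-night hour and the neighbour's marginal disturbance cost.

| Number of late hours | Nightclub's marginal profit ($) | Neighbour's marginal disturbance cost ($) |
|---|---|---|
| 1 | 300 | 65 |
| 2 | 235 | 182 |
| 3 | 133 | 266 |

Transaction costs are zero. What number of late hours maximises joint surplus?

Bargaining reaches the level where marginal profit last exceeds marginal disturbance cost.
That holds through level 2 (235 ≥ 182) but not at 3 (133 < 266).

2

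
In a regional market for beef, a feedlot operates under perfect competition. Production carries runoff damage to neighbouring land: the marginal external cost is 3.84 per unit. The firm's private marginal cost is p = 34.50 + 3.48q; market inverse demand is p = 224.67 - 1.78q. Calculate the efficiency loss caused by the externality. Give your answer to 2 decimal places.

DWL = 1.40

Market equilibrium (private): 34.50 + 3.48q = 224.67 - 1.78q → q_m = 36.1540.
Social marginal cost = private MC + MEC = 38.34 + 3.48q.
Set SMC = demand: 38.34 + 3.48q = 224.67 - 1.78q → q* = 35.4240.
Height of the DWL triangle at q_m is SMC(q_m) − demand(q_m) = MEC(q_m) = 3.8400.
DWL = ½ × 0.7300 × 3.8400 = 1.4016.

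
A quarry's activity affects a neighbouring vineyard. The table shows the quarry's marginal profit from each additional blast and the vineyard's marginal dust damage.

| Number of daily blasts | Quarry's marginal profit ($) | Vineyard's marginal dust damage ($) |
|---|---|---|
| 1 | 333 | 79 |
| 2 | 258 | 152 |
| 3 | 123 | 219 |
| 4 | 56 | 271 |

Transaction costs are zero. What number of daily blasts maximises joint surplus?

Bargaining reaches the level where marginal profit last exceeds marginal dust damage.
That holds through level 2 (258 ≥ 152) but not at 3 (123 < 219).

2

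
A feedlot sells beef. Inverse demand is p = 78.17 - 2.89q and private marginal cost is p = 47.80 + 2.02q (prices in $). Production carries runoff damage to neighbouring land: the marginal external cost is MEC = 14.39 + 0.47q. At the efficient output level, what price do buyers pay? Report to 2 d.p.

P = $69.59

Social marginal cost = private MC + MEC = 62.19 + 2.49q.
Set SMC = demand: 62.19 + 2.49q = 78.17 - 2.89q → q* = 2.9703.
Consumer price on the demand curve at q*: 78.17 − 2.89×2.9703 = 69.5858.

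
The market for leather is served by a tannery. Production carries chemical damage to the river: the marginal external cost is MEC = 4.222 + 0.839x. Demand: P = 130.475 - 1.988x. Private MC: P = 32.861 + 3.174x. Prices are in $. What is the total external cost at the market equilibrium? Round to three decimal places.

Market equilibrium (private): 32.861 + 3.174x = 130.475 - 1.988x → x_m = 18.9101.
Total external cost = ∫₀^{x_m} (4.222 + 0.839x) dx = 4.222×18.9101 + ½×0.839×18.9101² = 229.8482.

$229.848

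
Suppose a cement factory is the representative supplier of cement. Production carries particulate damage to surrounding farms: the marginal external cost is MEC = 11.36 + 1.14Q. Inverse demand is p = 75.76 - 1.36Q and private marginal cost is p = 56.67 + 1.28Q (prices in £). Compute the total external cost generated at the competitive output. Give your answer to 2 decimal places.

Market equilibrium (private): 56.67 + 1.28Q = 75.76 - 1.36Q → Q_m = 7.2311.
Total external cost = ∫₀^{Q_m} (11.36 + 1.14Q) dQ = 11.36×7.2311 + ½×1.14×7.2311² = 111.9499.

£111.95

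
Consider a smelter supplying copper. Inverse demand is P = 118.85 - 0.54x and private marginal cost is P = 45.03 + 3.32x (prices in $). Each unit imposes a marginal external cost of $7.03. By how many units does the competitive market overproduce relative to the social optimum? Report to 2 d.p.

1.82 units

Market equilibrium (private): 45.03 + 3.32x = 118.85 - 0.54x → x_m = 19.1244.
Social marginal cost = private MC + MEC = 52.06 + 3.32x.
Set SMC = demand: 52.06 + 3.32x = 118.85 - 0.54x → x* = 17.3031.
Gap = |19.1244 − 17.3031| = 1.8213.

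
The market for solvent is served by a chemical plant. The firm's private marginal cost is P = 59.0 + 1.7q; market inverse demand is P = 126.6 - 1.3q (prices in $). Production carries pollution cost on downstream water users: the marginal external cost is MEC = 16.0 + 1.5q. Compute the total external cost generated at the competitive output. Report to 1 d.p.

Market equilibrium (private): 59.0 + 1.7q = 126.6 - 1.3q → q_m = 22.5333.
Total external cost = ∫₀^{q_m} (16.0 + 1.5q) dq = 16.0×22.5333 + ½×1.5×22.5333² = 741.3450.

$741.3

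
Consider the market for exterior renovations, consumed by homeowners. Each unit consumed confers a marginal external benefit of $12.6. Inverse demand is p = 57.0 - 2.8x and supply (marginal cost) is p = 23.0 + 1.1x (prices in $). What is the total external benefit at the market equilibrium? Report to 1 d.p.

Market equilibrium (private): 23.0 + 1.1x = 57.0 - 2.8x → x_m = 8.7179.
Total external benefit = MEB × x_m = 12.6 × 8.7179 = 109.8455.

$109.8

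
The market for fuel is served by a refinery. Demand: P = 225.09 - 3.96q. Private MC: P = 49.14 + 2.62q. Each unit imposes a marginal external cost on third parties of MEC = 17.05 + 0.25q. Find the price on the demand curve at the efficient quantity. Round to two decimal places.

P = 132.96

Social marginal cost = private MC + MEC = 66.19 + 2.87q.
Set SMC = demand: 66.19 + 2.87q = 225.09 - 3.96q → q* = 23.2650.
Consumer price on the demand curve at q*: 225.09 − 3.96×23.2650 = 132.9606.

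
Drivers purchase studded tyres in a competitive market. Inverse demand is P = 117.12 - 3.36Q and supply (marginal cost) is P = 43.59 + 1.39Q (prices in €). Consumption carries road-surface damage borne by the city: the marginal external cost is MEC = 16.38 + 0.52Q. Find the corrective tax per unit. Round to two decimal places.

tax = €22.02 per unit

Social marginal benefit = demand − MEC = 100.74 - 3.88Q.
Set SMB = MC: 100.74 - 3.88Q = 43.59 + 1.39Q → Q* = 10.8444.
The Pigouvian tax equals MEC at Q*: 16.38 + 0.52×10.8444 = 22.0191.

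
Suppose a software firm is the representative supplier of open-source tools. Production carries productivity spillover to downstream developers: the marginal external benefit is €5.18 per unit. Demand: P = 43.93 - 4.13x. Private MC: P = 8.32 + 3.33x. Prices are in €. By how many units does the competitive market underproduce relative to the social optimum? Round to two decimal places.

Market equilibrium (private): 8.32 + 3.33x = 43.93 - 4.13x → x_m = 4.7735.
Social marginal cost = private MC − MEB = 3.14 + 3.33x.
Set SMC = demand: 3.14 + 3.33x = 43.93 - 4.13x → x* = 5.4678.
Gap = |4.7735 − 5.4678| = 0.6943.

0.69 units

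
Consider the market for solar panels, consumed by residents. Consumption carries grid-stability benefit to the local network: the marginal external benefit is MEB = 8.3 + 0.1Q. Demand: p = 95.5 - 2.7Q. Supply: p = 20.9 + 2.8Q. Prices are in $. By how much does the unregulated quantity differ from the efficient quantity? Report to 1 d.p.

Market equilibrium (private): 20.9 + 2.8Q = 95.5 - 2.7Q → Q_m = 13.5636.
Social marginal benefit = demand + MEB = 103.8 - 2.6Q.
Set SMB = MC: 103.8 - 2.6Q = 20.9 + 2.8Q → Q* = 15.3519.
Gap = |13.5636 − 15.3519| = 1.7883.

1.8 units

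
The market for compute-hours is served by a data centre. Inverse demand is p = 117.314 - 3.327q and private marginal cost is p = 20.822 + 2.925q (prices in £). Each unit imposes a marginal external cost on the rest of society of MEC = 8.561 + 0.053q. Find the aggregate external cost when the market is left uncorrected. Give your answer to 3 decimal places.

£138.441

Market equilibrium (private): 20.822 + 2.925q = 117.314 - 3.327q → q_m = 15.4338.
Total external cost = ∫₀^{q_m} (8.561 + 0.053q) dq = 8.561×15.4338 + ½×0.053×15.4338² = 138.4411.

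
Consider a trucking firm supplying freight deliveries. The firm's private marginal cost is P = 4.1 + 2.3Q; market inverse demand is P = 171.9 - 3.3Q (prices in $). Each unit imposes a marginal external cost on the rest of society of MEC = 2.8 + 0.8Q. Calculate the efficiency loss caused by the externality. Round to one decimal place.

DWL = $56.0

Market equilibrium (private): 4.1 + 2.3Q = 171.9 - 3.3Q → Q_m = 29.9643.
Social marginal cost = private MC + MEC = 6.9 + 3.1Q.
Set SMC = demand: 6.9 + 3.1Q = 171.9 - 3.3Q → Q* = 25.7813.
The welfare-loss triangle has base |Q_m − Q*| and height MEC(Q_m) (the vertical gap between SMC and demand is zero at Q* and MEC at Q_m).
DWL = ½ × 4.1830 × 26.7714 = 55.9924.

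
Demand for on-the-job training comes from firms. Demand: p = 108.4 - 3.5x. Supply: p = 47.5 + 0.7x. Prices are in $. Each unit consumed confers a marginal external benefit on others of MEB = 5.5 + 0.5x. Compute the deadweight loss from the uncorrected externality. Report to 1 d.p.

Market equilibrium (private): 47.5 + 0.7x = 108.4 - 3.5x → x_m = 14.5000.
Social marginal benefit = demand + MEB = 113.9 - 3.0x.
Set SMB = MC: 113.9 - 3.0x = 47.5 + 0.7x → x* = 17.9459.
The welfare-loss triangle has base |x_m − x*| and height MEB(x_m) (the vertical gap between SMB and MC is zero at x* and MEB at x_m).
DWL = ½ × 3.4459 × 12.7500 = 21.9676.

DWL = $22.0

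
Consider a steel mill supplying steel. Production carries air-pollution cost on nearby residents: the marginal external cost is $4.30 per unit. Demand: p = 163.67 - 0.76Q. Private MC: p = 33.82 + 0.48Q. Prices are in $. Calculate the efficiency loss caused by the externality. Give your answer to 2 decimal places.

Market equilibrium (private): 33.82 + 0.48Q = 163.67 - 0.76Q → Q_m = 104.7177.
Social marginal cost = private MC + MEC = 38.12 + 0.48Q.
Set SMC = demand: 38.12 + 0.48Q = 163.67 - 0.76Q → Q* = 101.2500.
Between Q* and Q_m the wedge SMC − demand runs linearly from 0 to MEC(Q_m), so the loss is a triangle.
DWL = ½ × 3.4677 × 4.3000 = 7.4556.

DWL = $7.46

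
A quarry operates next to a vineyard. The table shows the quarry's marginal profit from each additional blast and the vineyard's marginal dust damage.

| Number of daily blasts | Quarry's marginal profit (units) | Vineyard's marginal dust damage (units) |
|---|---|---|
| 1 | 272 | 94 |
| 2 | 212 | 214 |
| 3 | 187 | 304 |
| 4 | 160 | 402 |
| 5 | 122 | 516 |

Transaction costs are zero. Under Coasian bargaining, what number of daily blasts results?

1

Bargaining reaches the level where marginal profit last exceeds marginal dust damage.
That holds through level 1 (272 ≥ 94) but not at 2 (212 < 214).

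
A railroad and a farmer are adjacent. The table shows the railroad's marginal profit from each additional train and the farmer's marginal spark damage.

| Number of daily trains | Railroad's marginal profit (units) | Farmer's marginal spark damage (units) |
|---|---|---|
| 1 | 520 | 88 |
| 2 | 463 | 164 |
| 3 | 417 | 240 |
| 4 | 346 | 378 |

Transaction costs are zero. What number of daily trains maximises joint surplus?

Bargaining reaches the level where marginal profit last exceeds marginal spark damage.
That holds through level 3 (417 ≥ 240) but not at 4 (346 < 378).

3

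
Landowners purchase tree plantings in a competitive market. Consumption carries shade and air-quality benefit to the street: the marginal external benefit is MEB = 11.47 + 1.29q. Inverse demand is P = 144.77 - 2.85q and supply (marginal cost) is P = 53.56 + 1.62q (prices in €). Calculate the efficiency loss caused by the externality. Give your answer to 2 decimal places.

Market equilibrium (private): 53.56 + 1.62q = 144.77 - 2.85q → q_m = 20.4049.
Social marginal benefit = demand + MEB = 156.24 - 1.56q.
Set SMB = MC: 156.24 - 1.56q = 53.56 + 1.62q → q* = 32.2893.
The welfare-loss triangle has base |q_m − q*| and height MEB(q_m) (the vertical gap between SMB and MC is zero at q* and MEB at q_m).
DWL = ½ × 11.8844 × 37.7923 = 224.5694.

DWL = €224.57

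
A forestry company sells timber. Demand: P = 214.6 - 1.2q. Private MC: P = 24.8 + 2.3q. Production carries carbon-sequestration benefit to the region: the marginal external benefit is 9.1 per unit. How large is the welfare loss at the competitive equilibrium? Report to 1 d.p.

Market equilibrium (private): 24.8 + 2.3q = 214.6 - 1.2q → q_m = 54.2286.
Social marginal cost = private MC − MEB = 15.7 + 2.3q.
Set SMC = demand: 15.7 + 2.3q = 214.6 - 1.2q → q* = 56.8286.
Between q* and q_m the wedge demand − SMC runs linearly from 0 to MEB(q_m), so the loss is a triangle.
DWL = ½ × 2.6000 × 9.1000 = 11.8300.

DWL = 11.8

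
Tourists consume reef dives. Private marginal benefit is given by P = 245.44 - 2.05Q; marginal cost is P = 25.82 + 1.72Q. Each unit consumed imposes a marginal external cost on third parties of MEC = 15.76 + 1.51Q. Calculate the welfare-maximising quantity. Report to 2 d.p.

Social marginal benefit = demand − MEC = 229.68 - 3.56Q.
Set SMB = MC: 229.68 - 3.56Q = 25.82 + 1.72Q → Q* = 38.6098.

Q* = 38.61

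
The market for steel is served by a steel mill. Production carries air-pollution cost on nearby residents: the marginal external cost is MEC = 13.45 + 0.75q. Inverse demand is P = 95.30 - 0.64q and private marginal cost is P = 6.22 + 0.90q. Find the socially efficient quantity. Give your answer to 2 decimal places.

Social marginal cost = private MC + MEC = 19.67 + 1.65q.
Set SMC = demand: 19.67 + 1.65q = 95.30 - 0.64q → q* = 33.0262.

q* = 33.03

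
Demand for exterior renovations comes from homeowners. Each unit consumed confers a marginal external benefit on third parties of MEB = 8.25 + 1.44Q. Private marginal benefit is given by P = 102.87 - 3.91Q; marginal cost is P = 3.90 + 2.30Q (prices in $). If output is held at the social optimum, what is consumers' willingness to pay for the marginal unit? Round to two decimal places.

Social marginal benefit = demand + MEB = 111.12 - 2.47Q.
Set SMB = MC: 111.12 - 2.47Q = 3.90 + 2.30Q → Q* = 22.4780.
Consumer price on the demand curve at Q*: 102.87 − 3.91×22.4780 = 14.9810.

P = $14.98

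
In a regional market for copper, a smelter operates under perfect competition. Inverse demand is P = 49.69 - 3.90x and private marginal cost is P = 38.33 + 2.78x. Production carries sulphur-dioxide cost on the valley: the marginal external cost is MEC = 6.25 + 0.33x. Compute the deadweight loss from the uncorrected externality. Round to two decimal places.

Market equilibrium (private): 38.33 + 2.78x = 49.69 - 3.90x → x_m = 1.7006.
Social marginal cost = private MC + MEC = 44.58 + 3.11x.
Set SMC = demand: 44.58 + 3.11x = 49.69 - 3.90x → x* = 0.7290.
Height of the DWL triangle at x_m is SMC(x_m) − demand(x_m) = MEC(x_m) = 6.8112.
DWL = ½ × 0.9716 × 6.8112 = 3.3089.

DWL = 3.31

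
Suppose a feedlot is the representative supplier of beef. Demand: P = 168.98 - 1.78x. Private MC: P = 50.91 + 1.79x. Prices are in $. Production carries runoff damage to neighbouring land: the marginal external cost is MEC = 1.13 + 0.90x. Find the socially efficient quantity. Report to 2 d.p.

x* = 26.16

Social marginal cost = private MC + MEC = 52.04 + 2.69x.
Set SMC = demand: 52.04 + 2.69x = 168.98 - 1.78x → x* = 26.1611.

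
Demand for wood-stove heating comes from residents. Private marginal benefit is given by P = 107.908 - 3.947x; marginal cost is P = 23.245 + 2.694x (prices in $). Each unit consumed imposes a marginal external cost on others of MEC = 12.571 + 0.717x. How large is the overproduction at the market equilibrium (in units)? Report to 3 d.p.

2.951 units

Market equilibrium (private): 23.245 + 2.694x = 107.908 - 3.947x → x_m = 12.7485.
Social marginal benefit = demand − MEC = 95.337 - 4.664x.
Set SMB = MC: 95.337 - 4.664x = 23.245 + 2.694x → x* = 9.7978.
Gap = |12.7485 − 9.7978| = 2.9507.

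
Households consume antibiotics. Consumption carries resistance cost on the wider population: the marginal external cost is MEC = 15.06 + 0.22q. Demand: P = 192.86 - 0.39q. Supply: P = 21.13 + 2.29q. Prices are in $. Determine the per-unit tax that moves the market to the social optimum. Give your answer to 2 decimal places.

Social marginal benefit = demand − MEC = 177.80 - 0.61q.
Set SMB = MC: 177.80 - 0.61q = 21.13 + 2.29q → q* = 54.0241.
The Pigouvian tax equals MEC at q*: 15.06 + 0.22×54.0241 = 26.9453.

tax = $26.95 per unit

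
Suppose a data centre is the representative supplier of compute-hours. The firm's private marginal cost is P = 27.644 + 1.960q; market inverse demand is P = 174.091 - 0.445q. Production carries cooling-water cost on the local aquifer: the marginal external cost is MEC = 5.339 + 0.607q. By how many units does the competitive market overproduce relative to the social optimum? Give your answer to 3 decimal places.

14.044 units

Market equilibrium (private): 27.644 + 1.960q = 174.091 - 0.445q → q_m = 60.8927.
Social marginal cost = private MC + MEC = 32.983 + 2.567q.
Set SMC = demand: 32.983 + 2.567q = 174.091 - 0.445q → q* = 46.8486.
Gap = |60.8927 − 46.8486| = 14.0441.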